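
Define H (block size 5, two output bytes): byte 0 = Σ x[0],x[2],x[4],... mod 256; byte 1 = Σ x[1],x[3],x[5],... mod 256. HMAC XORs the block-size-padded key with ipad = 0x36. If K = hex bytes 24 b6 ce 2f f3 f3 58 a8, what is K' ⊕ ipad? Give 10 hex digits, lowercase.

Key hex bytes 24 b6 ce 2f f3 f3 58 a8 is 8 bytes > B = 5, so hash it first: H(key) = 3d 80, then zero-pad to 5 bytes: K' = 3d 80 00 00 00.
XOR each byte with 0x36: 3d⊕36=0b, 80⊕36=b6, 00⊕36=36, 00⊕36=36, 00⊕36=36.

0bb6363636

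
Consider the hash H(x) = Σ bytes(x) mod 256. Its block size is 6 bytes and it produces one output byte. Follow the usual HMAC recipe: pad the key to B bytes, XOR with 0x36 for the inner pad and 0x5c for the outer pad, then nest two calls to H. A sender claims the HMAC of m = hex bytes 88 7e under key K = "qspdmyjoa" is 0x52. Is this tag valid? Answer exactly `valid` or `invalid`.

Key "qspdmyjoa" = 71 73 70 64 6d 79 6a 6f 61 is 9 bytes > B = 6, so hash it first: H(key) = d8, then zero-pad to 6 bytes: K' = d8 00 00 00 00 00.
K' ⊕ ipad = ee 36 36 36 36 36; K' ⊕ opad = 84 5c 5c 5c 5c 5c.
Inner hash: sum = 238+54+54+54+54+54+136+126 = 770; mod 256 = 2 → 02.
Outer hash (recomputed tag): sum = 132+92+92+92+92+92+2 = 594; mod 256 = 82 → 52.
Recomputed tag = 52; claimed = 52 → match.

valid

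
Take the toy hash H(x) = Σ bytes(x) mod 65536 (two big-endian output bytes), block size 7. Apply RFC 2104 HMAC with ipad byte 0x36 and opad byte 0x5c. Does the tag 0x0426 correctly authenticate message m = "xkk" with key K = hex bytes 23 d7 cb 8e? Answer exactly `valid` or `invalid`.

Key hex bytes 23 d7 cb 8e is 4 bytes ≤ B = 7; zero-pad to 7 bytes: K' = 23 d7 cb 8e 00 00 00.
K' ⊕ ipad = 15 e1 fd b8 36 36 36; K' ⊕ opad = 7f 8b 97 d2 5c 5c 5c.
Inner hash: sum = 21+225+253+184+54+54+54+120+107+107 = 1179 → 04 9b.
Outer hash (recomputed tag): sum = 127+139+151+210+92+92+92+4+155 = 1062 → 04 26.
Recomputed tag = 0426; claimed = 0426 → match.

valid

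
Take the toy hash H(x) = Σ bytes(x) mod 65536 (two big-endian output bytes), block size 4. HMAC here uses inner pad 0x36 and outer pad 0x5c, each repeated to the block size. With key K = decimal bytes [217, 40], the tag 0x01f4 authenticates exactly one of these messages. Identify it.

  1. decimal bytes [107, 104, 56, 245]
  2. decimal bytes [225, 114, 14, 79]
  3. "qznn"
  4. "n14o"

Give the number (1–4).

Key decimal bytes [217, 40] = d9 28 is 2 bytes ≤ B = 4; zero-pad to 4 bytes: K' = d9 28 00 00.
K' ⊕ ipad = ef 1e 36 36; K' ⊕ opad = 85 74 5c 5c.
m1: inner = H(ef 1e 36 36 6b 68 38 f5) = 03 79; tag = H(85 74 5c 5c 03 79) = 022d
m2: inner = H(ef 1e 36 36 e1 72 0e 4f) = 03 29; tag = H(85 74 5c 5c 03 29) = 01dd
m3: inner = H(ef 1e 36 36 71 7a 6e 6e) = 03 40; tag = H(85 74 5c 5c 03 40) = 01f4 ← matches
m4: inner = H(ef 1e 36 36 6e 31 34 6f) = 02 bb; tag = H(85 74 5c 5c 02 bb) = 026e

3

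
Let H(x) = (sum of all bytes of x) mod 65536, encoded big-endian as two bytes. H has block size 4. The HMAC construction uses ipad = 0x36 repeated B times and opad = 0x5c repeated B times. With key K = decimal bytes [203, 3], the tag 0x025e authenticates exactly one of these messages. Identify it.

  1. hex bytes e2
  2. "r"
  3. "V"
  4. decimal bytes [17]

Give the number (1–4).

Key decimal bytes [203, 3] = cb 03 is 2 bytes ≤ B = 4; zero-pad to 4 bytes: K' = cb 03 00 00.
K' ⊕ ipad = fd 35 36 36; K' ⊕ opad = 97 5f 5c 5c.
m1: inner = H(fd 35 36 36 e2) = 02 80; tag = H(97 5f 5c 5c 02 80) = 0230
m2: inner = H(fd 35 36 36 72) = 02 10; tag = H(97 5f 5c 5c 02 10) = 01c0
m3: inner = H(fd 35 36 36 56) = 01 f4; tag = H(97 5f 5c 5c 01 f4) = 02a3
m4: inner = H(fd 35 36 36 11) = 01 af; tag = H(97 5f 5c 5c 01 af) = 025e ← matches

4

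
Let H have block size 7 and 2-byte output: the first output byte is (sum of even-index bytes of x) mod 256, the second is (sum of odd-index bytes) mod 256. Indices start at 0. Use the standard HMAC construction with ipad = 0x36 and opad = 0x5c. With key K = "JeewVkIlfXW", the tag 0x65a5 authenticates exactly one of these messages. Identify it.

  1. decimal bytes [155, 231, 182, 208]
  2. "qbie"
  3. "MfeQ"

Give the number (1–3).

1

Key "JeewVkIlfXW" = 4a 65 65 77 56 6b 49 6c 66 58 57 is 11 bytes > B = 7, so hash it first: H(key) = 0b 0b, then zero-pad to 7 bytes: K' = 0b 0b 00 00 00 00 00.
K' ⊕ ipad = 3d 3d 36 36 36 36 36; K' ⊕ opad = 57 57 5c 5c 5c 5c 5c.
m1: inner = H(3d 3d 36 36 36 36 36 9b e7 b6 d0) = 96 fa; tag = H(57 57 5c 5c 5c 5c 5c 96 fa) = 65a5 ← matches
m2: inner = H(3d 3d 36 36 36 36 36 71 62 69 65) = a6 83; tag = H(57 57 5c 5c 5c 5c 5c a6 83) = eeb5
m3: inner = H(3d 3d 36 36 36 36 36 4d 66 65 51) = 96 5b; tag = H(57 57 5c 5c 5c 5c 5c 96 5b) = c6a5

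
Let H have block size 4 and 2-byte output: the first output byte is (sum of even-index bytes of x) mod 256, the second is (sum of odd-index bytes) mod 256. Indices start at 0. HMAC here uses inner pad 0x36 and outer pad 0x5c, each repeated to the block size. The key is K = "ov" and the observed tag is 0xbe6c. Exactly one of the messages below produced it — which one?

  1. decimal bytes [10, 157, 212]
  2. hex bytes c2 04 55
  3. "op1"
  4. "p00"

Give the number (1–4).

Key "ov" = 6f 76 is 2 bytes ≤ B = 4; zero-pad to 4 bytes: K' = 6f 76 00 00.
K' ⊕ ipad = 59 40 36 36; K' ⊕ opad = 33 2a 5c 5c.
m1: inner = H(59 40 36 36 0a 9d d4) = 6d 13; tag = H(33 2a 5c 5c 6d 13) = fc99
m2: inner = H(59 40 36 36 c2 04 55) = a6 7a; tag = H(33 2a 5c 5c a6 7a) = 3500
m3: inner = H(59 40 36 36 6f 70 31) = 2f e6; tag = H(33 2a 5c 5c 2f e6) = be6c ← matches
m4: inner = H(59 40 36 36 70 30 30) = 2f a6; tag = H(33 2a 5c 5c 2f a6) = be2c

3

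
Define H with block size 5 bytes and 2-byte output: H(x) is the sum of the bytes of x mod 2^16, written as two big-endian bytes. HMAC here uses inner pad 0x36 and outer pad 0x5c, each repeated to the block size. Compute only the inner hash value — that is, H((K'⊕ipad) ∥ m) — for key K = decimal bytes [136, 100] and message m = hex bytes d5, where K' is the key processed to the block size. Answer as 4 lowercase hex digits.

Key decimal bytes [136, 100] = 88 64 is 2 bytes ≤ B = 5; zero-pad to 5 bytes: K' = 88 64 00 00 00.
K' ⊕ ipad = be 52 36 36 36.
Inner input = be 52 36 36 36 ∥ d5.
Inner hash: sum = 190+82+54+54+54+213 = 647 → 02 87.

0287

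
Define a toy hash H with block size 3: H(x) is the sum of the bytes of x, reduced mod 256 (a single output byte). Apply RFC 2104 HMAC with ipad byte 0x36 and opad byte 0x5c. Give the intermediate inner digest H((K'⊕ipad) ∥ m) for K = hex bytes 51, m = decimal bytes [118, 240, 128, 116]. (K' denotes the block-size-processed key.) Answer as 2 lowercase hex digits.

Key hex bytes 51 is 1 byte ≤ B = 3; zero-pad to 3 bytes: K' = 51 00 00.
K' ⊕ ipad = 67 36 36.
Inner input = 67 36 36 ∥ 76 f0 80 74.
Inner hash: sum = 103+54+54+118+240+128+116 = 813; mod 256 = 45 → 2d.

2d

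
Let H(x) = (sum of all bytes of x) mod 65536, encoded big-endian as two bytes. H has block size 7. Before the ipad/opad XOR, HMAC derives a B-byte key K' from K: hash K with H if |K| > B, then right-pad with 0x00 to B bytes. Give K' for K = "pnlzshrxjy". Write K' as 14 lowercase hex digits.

|K| = 10 > B = 7, so first hash the key.
H(K): sum = 112+110+108+122+115+104+114+120+106+121 = 1132 → 04 6c.
Zero-pad H(K) = 04 6c to 7 bytes: K' = 04 6c 00 00 00 00 00.

046c0000000000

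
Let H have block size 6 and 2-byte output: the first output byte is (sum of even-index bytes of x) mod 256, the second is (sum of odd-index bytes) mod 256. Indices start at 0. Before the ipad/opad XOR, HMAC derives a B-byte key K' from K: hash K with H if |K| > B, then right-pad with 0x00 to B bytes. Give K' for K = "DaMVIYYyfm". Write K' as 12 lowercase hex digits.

99f600000000

|K| = 10 > B = 6, so first hash the key.
H(K): even-index sum = 409 mod 256 = 153; odd-index sum = 502 mod 256 = 246 → 99 f6.
Zero-pad H(K) = 99 f6 to 6 bytes: K' = 99 f6 00 00 00 00.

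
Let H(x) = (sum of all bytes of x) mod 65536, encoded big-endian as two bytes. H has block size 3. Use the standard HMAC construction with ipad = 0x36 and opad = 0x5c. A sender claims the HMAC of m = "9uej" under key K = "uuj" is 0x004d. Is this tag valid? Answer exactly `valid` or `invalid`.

invalid

Key "uuj" = 75 75 6a is exactly B = 3 bytes: K' = 75 75 6a.
K' ⊕ ipad = 43 43 5c; K' ⊕ opad = 29 29 36.
Inner hash: sum = 67+67+92+57+117+101+106 = 607 → 02 5f.
Outer hash (recomputed tag): sum = 41+41+54+2+95 = 233 → 00 e9.
Recomputed tag = 00e9; claimed = 004d → mismatch.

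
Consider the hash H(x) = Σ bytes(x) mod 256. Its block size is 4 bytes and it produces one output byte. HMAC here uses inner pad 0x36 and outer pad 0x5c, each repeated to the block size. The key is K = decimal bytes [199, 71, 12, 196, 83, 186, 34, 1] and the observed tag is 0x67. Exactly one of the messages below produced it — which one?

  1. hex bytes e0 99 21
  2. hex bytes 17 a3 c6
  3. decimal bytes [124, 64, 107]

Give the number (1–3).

Key decimal bytes [199, 71, 12, 196, 83, 186, 34, 1] = c7 47 0c c4 53 ba 22 01 is 8 bytes > B = 4, so hash it first: H(key) = 0e, then zero-pad to 4 bytes: K' = 0e 00 00 00.
K' ⊕ ipad = 38 36 36 36; K' ⊕ opad = 52 5c 5c 5c.
m1: inner = H(38 36 36 36 e0 99 21) = 74; tag = H(52 5c 5c 5c 74) = da
m2: inner = H(38 36 36 36 17 a3 c6) = 5a; tag = H(52 5c 5c 5c 5a) = c0
m3: inner = H(38 36 36 36 7c 40 6b) = 01; tag = H(52 5c 5c 5c 01) = 67 ← matches

3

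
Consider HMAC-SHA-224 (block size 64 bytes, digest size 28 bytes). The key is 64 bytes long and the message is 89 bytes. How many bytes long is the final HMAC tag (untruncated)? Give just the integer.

28

The tag is one SHA-224 digest: 28 bytes.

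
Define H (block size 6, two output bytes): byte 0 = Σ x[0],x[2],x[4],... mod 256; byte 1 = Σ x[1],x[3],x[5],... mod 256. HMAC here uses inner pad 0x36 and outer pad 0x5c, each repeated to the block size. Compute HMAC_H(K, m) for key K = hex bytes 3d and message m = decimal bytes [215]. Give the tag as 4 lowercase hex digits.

67b6

Key hex bytes 3d is 1 byte ≤ B = 6; zero-pad to 6 bytes: K' = 3d 00 00 00 00 00.
K' ⊕ ipad = 0b 36 36 36 36 36.  K' ⊕ opad = 61 5c 5c 5c 5c 5c.
Inner input = (K'⊕ipad) ∥ m = 0b 36 36 36 36 36 ∥ d7.
Inner hash: even-index sum = 334 mod 256 = 78; odd-index sum = 162 mod 256 = 162 → 4e a2.
Outer input = (K'⊕opad) ∥ inner = 61 5c 5c 5c 5c 5c ∥ 4e a2.
Outer hash (tag): even-index sum = 359 mod 256 = 103; odd-index sum = 438 mod 256 = 182 → 67 b6.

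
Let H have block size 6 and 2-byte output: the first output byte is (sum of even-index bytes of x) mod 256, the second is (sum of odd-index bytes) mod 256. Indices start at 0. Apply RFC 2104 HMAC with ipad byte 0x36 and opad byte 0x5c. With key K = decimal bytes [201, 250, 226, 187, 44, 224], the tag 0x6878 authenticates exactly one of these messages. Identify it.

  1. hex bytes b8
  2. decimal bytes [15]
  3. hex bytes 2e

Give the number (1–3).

1

Key decimal bytes [201, 250, 226, 187, 44, 224] = c9 fa e2 bb 2c e0 is exactly B = 6 bytes: K' = c9 fa e2 bb 2c e0.
K' ⊕ ipad = ff cc d4 8d 1a d6; K' ⊕ opad = 95 a6 be e7 70 bc.
m1: inner = H(ff cc d4 8d 1a d6 b8) = a5 2f; tag = H(95 a6 be e7 70 bc a5 2f) = 6878 ← matches
m2: inner = H(ff cc d4 8d 1a d6 0f) = fc 2f; tag = H(95 a6 be e7 70 bc fc 2f) = bf78
m3: inner = H(ff cc d4 8d 1a d6 2e) = 1b 2f; tag = H(95 a6 be e7 70 bc 1b 2f) = de78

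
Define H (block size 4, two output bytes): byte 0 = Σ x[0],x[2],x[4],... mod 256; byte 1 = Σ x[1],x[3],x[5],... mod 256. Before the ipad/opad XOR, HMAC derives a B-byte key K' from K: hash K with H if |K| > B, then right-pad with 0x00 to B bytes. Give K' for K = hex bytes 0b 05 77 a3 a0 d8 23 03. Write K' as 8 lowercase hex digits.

45830000

|K| = 8 > B = 4, so first hash the key.
H(K): even-index sum = 325 mod 256 = 69; odd-index sum = 387 mod 256 = 131 → 45 83.
Zero-pad H(K) = 45 83 to 4 bytes: K' = 45 83 00 00.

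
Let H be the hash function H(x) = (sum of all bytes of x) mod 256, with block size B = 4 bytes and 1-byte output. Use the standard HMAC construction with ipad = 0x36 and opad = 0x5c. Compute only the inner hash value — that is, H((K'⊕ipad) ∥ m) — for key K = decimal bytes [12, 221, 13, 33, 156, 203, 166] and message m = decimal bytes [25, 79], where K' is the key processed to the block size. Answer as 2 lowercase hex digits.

1c

Key decimal bytes [12, 221, 13, 33, 156, 203, 166] = 0c dd 0d 21 9c cb a6 is 7 bytes > B = 4, so hash it first: H(key) = 24, then zero-pad to 4 bytes: K' = 24 00 00 00.
K' ⊕ ipad = 12 36 36 36.
Inner input = 12 36 36 36 ∥ 19 4f.
Inner hash: sum = 18+54+54+54+25+79 = 284; mod 256 = 28 → 1c.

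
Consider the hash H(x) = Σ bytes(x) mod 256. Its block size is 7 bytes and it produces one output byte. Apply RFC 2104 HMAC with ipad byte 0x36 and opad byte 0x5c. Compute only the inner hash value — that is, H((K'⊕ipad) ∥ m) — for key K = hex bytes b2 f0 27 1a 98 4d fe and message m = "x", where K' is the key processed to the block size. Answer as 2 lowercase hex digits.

f0

Key hex bytes b2 f0 27 1a 98 4d fe is exactly B = 7 bytes: K' = b2 f0 27 1a 98 4d fe.
K' ⊕ ipad = 84 c6 11 2c ae 7b c8.
Inner input = 84 c6 11 2c ae 7b c8 ∥ 78.
Inner hash: sum = 132+198+17+44+174+123+200+120 = 1008; mod 256 = 240 → f0.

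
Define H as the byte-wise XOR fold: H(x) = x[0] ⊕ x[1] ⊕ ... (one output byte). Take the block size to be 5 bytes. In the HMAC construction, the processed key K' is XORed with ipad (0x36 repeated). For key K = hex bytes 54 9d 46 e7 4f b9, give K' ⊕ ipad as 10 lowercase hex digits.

a836363636

Key hex bytes 54 9d 46 e7 4f b9 is 6 bytes > B = 5, so hash it first: H(key) = 9e, then zero-pad to 5 bytes: K' = 9e 00 00 00 00.
XOR each byte with 0x36: 9e⊕36=a8, 00⊕36=36, 00⊕36=36, 00⊕36=36, 00⊕36=36.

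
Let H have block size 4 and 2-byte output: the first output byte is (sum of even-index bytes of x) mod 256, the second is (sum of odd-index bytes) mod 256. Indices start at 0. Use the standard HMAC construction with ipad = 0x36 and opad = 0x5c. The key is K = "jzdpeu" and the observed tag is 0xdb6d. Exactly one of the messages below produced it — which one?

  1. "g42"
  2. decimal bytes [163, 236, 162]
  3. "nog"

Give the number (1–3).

3

Key "jzdpeu" = 6a 7a 64 70 65 75 is 6 bytes > B = 4, so hash it first: H(key) = 33 5f, then zero-pad to 4 bytes: K' = 33 5f 00 00.
K' ⊕ ipad = 05 69 36 36; K' ⊕ opad = 6f 03 5c 5c.
m1: inner = H(05 69 36 36 67 34 32) = d4 d3; tag = H(6f 03 5c 5c d4 d3) = 9f32
m2: inner = H(05 69 36 36 a3 ec a2) = 80 8b; tag = H(6f 03 5c 5c 80 8b) = 4bea
m3: inner = H(05 69 36 36 6e 6f 67) = 10 0e; tag = H(6f 03 5c 5c 10 0e) = db6d ← matches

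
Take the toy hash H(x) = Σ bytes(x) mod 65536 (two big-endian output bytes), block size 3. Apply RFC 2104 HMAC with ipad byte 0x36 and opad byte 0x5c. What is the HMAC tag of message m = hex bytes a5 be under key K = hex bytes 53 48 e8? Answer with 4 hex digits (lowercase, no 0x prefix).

Key hex bytes 53 48 e8 is exactly B = 3 bytes: K' = 53 48 e8.
K' ⊕ ipad = 65 7e de.  K' ⊕ opad = 0f 14 b4.
Inner input = (K'⊕ipad) ∥ m = 65 7e de ∥ a5 be.
Inner hash: sum = 101+126+222+165+190 = 804 → 03 24.
Outer input = (K'⊕opad) ∥ inner = 0f 14 b4 ∥ 03 24.
Outer hash (tag): sum = 15+20+180+3+36 = 254 → 00 fe.

00fe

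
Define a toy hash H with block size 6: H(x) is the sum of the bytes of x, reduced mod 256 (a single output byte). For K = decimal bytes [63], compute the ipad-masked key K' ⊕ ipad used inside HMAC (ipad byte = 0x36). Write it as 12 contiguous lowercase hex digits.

093636363636

Key decimal bytes [63] = 3f is 1 byte ≤ B = 6; zero-pad to 6 bytes: K' = 3f 00 00 00 00 00.
XOR each byte with 0x36: 3f⊕36=09, 00⊕36=36, 00⊕36=36, 00⊕36=36, 00⊕36=36, 00⊕36=36.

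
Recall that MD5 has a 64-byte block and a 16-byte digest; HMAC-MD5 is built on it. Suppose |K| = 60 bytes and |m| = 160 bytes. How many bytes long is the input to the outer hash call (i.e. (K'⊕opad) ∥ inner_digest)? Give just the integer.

Key is 60 ≤ 64 bytes, zero-padded: |K'| = 64.
Outer input = (K'⊕opad) ∥ H(inner) → 64 + 16 = 80 bytes.

80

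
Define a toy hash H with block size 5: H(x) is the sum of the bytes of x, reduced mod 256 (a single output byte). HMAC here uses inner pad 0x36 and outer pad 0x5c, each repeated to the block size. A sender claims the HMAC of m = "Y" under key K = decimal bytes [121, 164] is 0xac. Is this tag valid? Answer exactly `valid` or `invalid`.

invalid

Key decimal bytes [121, 164] = 79 a4 is 2 bytes ≤ B = 5; zero-pad to 5 bytes: K' = 79 a4 00 00 00.
K' ⊕ ipad = 4f 92 36 36 36; K' ⊕ opad = 25 f8 5c 5c 5c.
Inner hash: sum = 79+146+54+54+54+89 = 476; mod 256 = 220 → dc.
Outer hash (recomputed tag): sum = 37+248+92+92+92+220 = 781; mod 256 = 13 → 0d.
Recomputed tag = 0d; claimed = ac → mismatch.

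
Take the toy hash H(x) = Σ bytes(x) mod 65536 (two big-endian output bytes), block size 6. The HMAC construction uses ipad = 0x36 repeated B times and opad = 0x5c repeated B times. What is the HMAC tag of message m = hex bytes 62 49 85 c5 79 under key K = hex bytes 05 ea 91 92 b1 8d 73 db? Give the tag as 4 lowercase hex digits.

Key hex bytes 05 ea 91 92 b1 8d 73 db is 8 bytes > B = 6, so hash it first: H(key) = 04 9e, then zero-pad to 6 bytes: K' = 04 9e 00 00 00 00.
K' ⊕ ipad = 32 a8 36 36 36 36.  K' ⊕ opad = 58 c2 5c 5c 5c 5c.
Inner input = (K'⊕ipad) ∥ m = 32 a8 36 36 36 36 ∥ 62 49 85 c5 79.
Inner hash: sum = 50+168+54+54+54+54+98+73+133+197+121 = 1056 → 04 20.
Outer input = (K'⊕opad) ∥ inner = 58 c2 5c 5c 5c 5c ∥ 04 20.
Outer hash (tag): sum = 88+194+92+92+92+92+4+32 = 686 → 02 ae.

02ae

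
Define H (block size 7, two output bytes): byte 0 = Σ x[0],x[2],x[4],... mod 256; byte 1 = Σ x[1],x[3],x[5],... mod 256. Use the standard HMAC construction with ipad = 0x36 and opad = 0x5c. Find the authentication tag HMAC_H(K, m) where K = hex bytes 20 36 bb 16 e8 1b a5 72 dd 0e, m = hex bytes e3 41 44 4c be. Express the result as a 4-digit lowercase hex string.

4f15

Key hex bytes 20 36 bb 16 e8 1b a5 72 dd 0e is 10 bytes > B = 7, so hash it first: H(key) = 45 e7, then zero-pad to 7 bytes: K' = 45 e7 00 00 00 00 00.
K' ⊕ ipad = 73 d1 36 36 36 36 36.  K' ⊕ opad = 19 bb 5c 5c 5c 5c 5c.
Inner input = (K'⊕ipad) ∥ m = 73 d1 36 36 36 36 36 ∥ e3 41 44 4c be.
Inner hash: even-index sum = 418 mod 256 = 162; odd-index sum = 802 mod 256 = 34 → a2 22.
Outer input = (K'⊕opad) ∥ inner = 19 bb 5c 5c 5c 5c 5c ∥ a2 22.
Outer hash (tag): even-index sum = 335 mod 256 = 79; odd-index sum = 533 mod 256 = 21 → 4f 15.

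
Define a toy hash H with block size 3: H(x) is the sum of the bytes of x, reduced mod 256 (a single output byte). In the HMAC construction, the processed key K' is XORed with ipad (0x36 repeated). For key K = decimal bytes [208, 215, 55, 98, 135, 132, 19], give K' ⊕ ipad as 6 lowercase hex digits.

683636

Key decimal bytes [208, 215, 55, 98, 135, 132, 19] = d0 d7 37 62 87 84 13 is 7 bytes > B = 3, so hash it first: H(key) = 5e, then zero-pad to 3 bytes: K' = 5e 00 00.
XOR each byte with 0x36: 5e⊕36=68, 00⊕36=36, 00⊕36=36.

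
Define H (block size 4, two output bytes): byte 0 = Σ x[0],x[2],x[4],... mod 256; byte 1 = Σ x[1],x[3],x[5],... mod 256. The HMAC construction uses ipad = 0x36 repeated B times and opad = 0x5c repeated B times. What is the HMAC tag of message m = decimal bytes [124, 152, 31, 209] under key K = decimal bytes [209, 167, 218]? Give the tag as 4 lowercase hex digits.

8187

Key decimal bytes [209, 167, 218] = d1 a7 da is 3 bytes ≤ B = 4; zero-pad to 4 bytes: K' = d1 a7 da 00.
K' ⊕ ipad = e7 91 ec 36.  K' ⊕ opad = 8d fb 86 5c.
Inner input = (K'⊕ipad) ∥ m = e7 91 ec 36 ∥ 7c 98 1f d1.
Inner hash: even-index sum = 622 mod 256 = 110; odd-index sum = 560 mod 256 = 48 → 6e 30.
Outer input = (K'⊕opad) ∥ inner = 8d fb 86 5c ∥ 6e 30.
Outer hash (tag): even-index sum = 385 mod 256 = 129; odd-index sum = 391 mod 256 = 135 → 81 87.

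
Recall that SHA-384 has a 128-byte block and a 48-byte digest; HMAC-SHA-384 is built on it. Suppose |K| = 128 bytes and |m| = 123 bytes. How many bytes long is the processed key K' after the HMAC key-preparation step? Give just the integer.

Key is 128 ≤ 128 bytes, zero-padded: |K'| = 128.

128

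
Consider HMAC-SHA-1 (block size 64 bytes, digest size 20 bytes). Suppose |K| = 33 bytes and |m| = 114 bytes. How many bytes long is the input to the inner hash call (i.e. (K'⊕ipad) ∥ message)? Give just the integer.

178

Key is 33 ≤ 64 bytes, zero-padded: |K'| = 64.
Inner input = (K'⊕ipad) ∥ m → 64 + 114 = 178 bytes.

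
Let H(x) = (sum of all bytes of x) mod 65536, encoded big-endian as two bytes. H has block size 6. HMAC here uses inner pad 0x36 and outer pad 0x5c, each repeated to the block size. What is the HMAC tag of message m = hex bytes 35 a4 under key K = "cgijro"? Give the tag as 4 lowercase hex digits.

Key "cgijro" = 63 67 69 6a 72 6f is exactly B = 6 bytes: K' = 63 67 69 6a 72 6f.
K' ⊕ ipad = 55 51 5f 5c 44 59.  K' ⊕ opad = 3f 3b 35 36 2e 33.
Inner input = (K'⊕ipad) ∥ m = 55 51 5f 5c 44 59 ∥ 35 a4.
Inner hash: sum = 85+81+95+92+68+89+53+164 = 727 → 02 d7.
Outer input = (K'⊕opad) ∥ inner = 3f 3b 35 36 2e 33 ∥ 02 d7.
Outer hash (tag): sum = 63+59+53+54+46+51+2+215 = 543 → 02 1f.

021f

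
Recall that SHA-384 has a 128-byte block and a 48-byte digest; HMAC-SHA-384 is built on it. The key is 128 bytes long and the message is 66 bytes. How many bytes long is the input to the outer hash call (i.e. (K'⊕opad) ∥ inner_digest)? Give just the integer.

Key is 128 ≤ 128 bytes, zero-padded: |K'| = 128.
Outer input = (K'⊕opad) ∥ H(inner) → 128 + 48 = 176 bytes.

176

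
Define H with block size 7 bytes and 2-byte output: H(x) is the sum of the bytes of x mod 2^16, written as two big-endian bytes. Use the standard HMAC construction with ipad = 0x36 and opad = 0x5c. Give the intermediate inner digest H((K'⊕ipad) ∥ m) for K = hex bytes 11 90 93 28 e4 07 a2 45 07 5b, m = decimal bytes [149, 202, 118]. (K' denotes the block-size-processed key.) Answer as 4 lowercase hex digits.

03be

Key hex bytes 11 90 93 28 e4 07 a2 45 07 5b is 10 bytes > B = 7, so hash it first: H(key) = 03 90, then zero-pad to 7 bytes: K' = 03 90 00 00 00 00 00.
K' ⊕ ipad = 35 a6 36 36 36 36 36.
Inner input = 35 a6 36 36 36 36 36 ∥ 95 ca 76.
Inner hash: sum = 53+166+54+54+54+54+54+149+202+118 = 958 → 03 be.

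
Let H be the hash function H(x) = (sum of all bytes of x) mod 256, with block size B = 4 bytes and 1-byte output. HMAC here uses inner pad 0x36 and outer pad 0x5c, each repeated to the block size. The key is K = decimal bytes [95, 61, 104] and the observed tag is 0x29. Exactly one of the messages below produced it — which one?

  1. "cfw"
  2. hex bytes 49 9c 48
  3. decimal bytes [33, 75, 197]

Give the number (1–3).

2

Key decimal bytes [95, 61, 104] = 5f 3d 68 is 3 bytes ≤ B = 4; zero-pad to 4 bytes: K' = 5f 3d 68 00.
K' ⊕ ipad = 69 0b 5e 36; K' ⊕ opad = 03 61 34 5c.
m1: inner = H(69 0b 5e 36 63 66 77) = 48; tag = H(03 61 34 5c 48) = 3c
m2: inner = H(69 0b 5e 36 49 9c 48) = 35; tag = H(03 61 34 5c 35) = 29 ← matches
m3: inner = H(69 0b 5e 36 21 4b c5) = 39; tag = H(03 61 34 5c 39) = 2d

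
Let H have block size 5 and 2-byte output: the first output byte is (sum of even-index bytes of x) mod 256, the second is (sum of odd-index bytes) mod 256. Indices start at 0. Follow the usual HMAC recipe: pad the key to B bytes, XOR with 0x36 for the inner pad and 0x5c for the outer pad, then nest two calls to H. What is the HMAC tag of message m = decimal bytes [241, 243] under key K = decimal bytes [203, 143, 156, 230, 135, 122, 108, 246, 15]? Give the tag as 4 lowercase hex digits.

Key decimal bytes [203, 143, 156, 230, 135, 122, 108, 246, 15] = cb 8f 9c e6 87 7a 6c f6 0f is 9 bytes > B = 5, so hash it first: H(key) = 69 e5, then zero-pad to 5 bytes: K' = 69 e5 00 00 00.
K' ⊕ ipad = 5f d3 36 36 36.  K' ⊕ opad = 35 b9 5c 5c 5c.
Inner input = (K'⊕ipad) ∥ m = 5f d3 36 36 36 ∥ f1 f3.
Inner hash: even-index sum = 446 mod 256 = 190; odd-index sum = 506 mod 256 = 250 → be fa.
Outer input = (K'⊕opad) ∥ inner = 35 b9 5c 5c 5c ∥ be fa.
Outer hash (tag): even-index sum = 487 mod 256 = 231; odd-index sum = 467 mod 256 = 211 → e7 d3.

e7d3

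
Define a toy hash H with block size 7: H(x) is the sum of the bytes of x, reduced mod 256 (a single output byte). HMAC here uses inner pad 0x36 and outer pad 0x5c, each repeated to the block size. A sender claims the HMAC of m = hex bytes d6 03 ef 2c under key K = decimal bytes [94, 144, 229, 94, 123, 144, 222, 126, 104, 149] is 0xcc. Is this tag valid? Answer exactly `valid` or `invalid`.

Key decimal bytes [94, 144, 229, 94, 123, 144, 222, 126, 104, 149] = 5e 90 e5 5e 7b 90 de 7e 68 95 is 10 bytes > B = 7, so hash it first: H(key) = 95, then zero-pad to 7 bytes: K' = 95 00 00 00 00 00 00.
K' ⊕ ipad = a3 36 36 36 36 36 36; K' ⊕ opad = c9 5c 5c 5c 5c 5c 5c.
Inner hash: sum = 163+54+54+54+54+54+54+214+3+239+44 = 987; mod 256 = 219 → db.
Outer hash (recomputed tag): sum = 201+92+92+92+92+92+92+219 = 972; mod 256 = 204 → cc.
Recomputed tag = cc; claimed = cc → match.

valid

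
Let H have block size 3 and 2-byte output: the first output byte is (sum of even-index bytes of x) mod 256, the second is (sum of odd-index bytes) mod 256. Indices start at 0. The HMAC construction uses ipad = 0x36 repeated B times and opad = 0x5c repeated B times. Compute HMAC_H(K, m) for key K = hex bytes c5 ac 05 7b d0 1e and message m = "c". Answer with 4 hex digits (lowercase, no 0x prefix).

Key hex bytes c5 ac 05 7b d0 1e is 6 bytes > B = 3, so hash it first: H(key) = 9a 45, then zero-pad to 3 bytes: K' = 9a 45 00.
K' ⊕ ipad = ac 73 36.  K' ⊕ opad = c6 19 5c.
Inner input = (K'⊕ipad) ∥ m = ac 73 36 ∥ 63.
Inner hash: even-index sum = 226 mod 256 = 226; odd-index sum = 214 mod 256 = 214 → e2 d6.
Outer input = (K'⊕opad) ∥ inner = c6 19 5c ∥ e2 d6.
Outer hash (tag): even-index sum = 504 mod 256 = 248; odd-index sum = 251 mod 256 = 251 → f8 fb.

f8fb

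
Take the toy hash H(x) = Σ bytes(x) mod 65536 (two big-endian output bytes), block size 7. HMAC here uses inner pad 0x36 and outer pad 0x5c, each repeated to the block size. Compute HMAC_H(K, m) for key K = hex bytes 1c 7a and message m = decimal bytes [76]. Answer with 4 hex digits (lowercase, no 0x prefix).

Key hex bytes 1c 7a is 2 bytes ≤ B = 7; zero-pad to 7 bytes: K' = 1c 7a 00 00 00 00 00.
K' ⊕ ipad = 2a 4c 36 36 36 36 36.  K' ⊕ opad = 40 26 5c 5c 5c 5c 5c.
Inner input = (K'⊕ipad) ∥ m = 2a 4c 36 36 36 36 36 ∥ 4c.
Inner hash: sum = 42+76+54+54+54+54+54+76 = 464 → 01 d0.
Outer input = (K'⊕opad) ∥ inner = 40 26 5c 5c 5c 5c 5c ∥ 01 d0.
Outer hash (tag): sum = 64+38+92+92+92+92+92+1+208 = 771 → 03 03.

0303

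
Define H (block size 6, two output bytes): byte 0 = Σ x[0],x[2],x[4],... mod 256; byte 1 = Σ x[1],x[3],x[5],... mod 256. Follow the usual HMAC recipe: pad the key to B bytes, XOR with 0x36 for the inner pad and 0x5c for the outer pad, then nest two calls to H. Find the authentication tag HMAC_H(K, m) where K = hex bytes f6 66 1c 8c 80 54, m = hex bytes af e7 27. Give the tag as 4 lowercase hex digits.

Key hex bytes f6 66 1c 8c 80 54 is exactly B = 6 bytes: K' = f6 66 1c 8c 80 54.
K' ⊕ ipad = c0 50 2a ba b6 62.  K' ⊕ opad = aa 3a 40 d0 dc 08.
Inner input = (K'⊕ipad) ∥ m = c0 50 2a ba b6 62 ∥ af e7 27.
Inner hash: even-index sum = 630 mod 256 = 118; odd-index sum = 595 mod 256 = 83 → 76 53.
Outer input = (K'⊕opad) ∥ inner = aa 3a 40 d0 dc 08 ∥ 76 53.
Outer hash (tag): even-index sum = 572 mod 256 = 60; odd-index sum = 357 mod 256 = 101 → 3c 65.

3c65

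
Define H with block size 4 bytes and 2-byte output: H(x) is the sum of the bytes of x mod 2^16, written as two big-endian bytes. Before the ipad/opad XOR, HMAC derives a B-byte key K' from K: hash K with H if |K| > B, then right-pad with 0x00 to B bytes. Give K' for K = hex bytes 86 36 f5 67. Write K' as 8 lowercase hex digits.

Key hex bytes 86 36 f5 67 is exactly B = 4 bytes: K' = 86 36 f5 67.

8636f567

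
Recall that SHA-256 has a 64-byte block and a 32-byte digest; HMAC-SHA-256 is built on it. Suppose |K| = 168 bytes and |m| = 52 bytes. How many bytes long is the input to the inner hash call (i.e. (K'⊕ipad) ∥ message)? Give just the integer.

116

Key is 168 > 64 bytes, so it is hashed to 32 bytes then zero-padded to 64: |K'| = 64.
Inner input = (K'⊕ipad) ∥ m → 64 + 52 = 116 bytes.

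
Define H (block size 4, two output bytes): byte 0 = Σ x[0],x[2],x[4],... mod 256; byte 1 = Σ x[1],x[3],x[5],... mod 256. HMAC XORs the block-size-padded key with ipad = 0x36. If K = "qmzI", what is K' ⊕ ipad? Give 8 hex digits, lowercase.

Key "qmzI" = 71 6d 7a 49 is exactly B = 4 bytes: K' = 71 6d 7a 49.
XOR each byte with 0x36: 71⊕36=47, 6d⊕36=5b, 7a⊕36=4c, 49⊕36=7f.

475b4c7f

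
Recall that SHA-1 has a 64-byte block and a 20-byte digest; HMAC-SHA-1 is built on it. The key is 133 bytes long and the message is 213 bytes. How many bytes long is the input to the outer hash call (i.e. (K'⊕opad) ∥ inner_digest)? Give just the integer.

84

Key is 133 > 64 bytes, so it is hashed to 20 bytes then zero-padded to 64: |K'| = 64.
Outer input = (K'⊕opad) ∥ H(inner) → 64 + 20 = 84 bytes.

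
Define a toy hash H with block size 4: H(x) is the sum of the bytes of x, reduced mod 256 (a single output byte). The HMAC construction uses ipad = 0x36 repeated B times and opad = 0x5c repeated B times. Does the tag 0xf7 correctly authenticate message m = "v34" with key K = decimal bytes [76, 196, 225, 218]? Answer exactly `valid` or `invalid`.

Key decimal bytes [76, 196, 225, 218] = 4c c4 e1 da is exactly B = 4 bytes: K' = 4c c4 e1 da.
K' ⊕ ipad = 7a f2 d7 ec; K' ⊕ opad = 10 98 bd 86.
Inner hash: sum = 122+242+215+236+118+51+52 = 1036; mod 256 = 12 → 0c.
Outer hash (recomputed tag): sum = 16+152+189+134+12 = 503; mod 256 = 247 → f7.
Recomputed tag = f7; claimed = f7 → match.

valid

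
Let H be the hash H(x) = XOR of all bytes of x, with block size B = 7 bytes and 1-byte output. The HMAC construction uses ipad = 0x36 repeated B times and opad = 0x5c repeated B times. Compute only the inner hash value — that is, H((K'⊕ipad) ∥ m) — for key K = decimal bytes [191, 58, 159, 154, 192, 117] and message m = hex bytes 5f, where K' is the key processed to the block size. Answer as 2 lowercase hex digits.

Key decimal bytes [191, 58, 159, 154, 192, 117] = bf 3a 9f 9a c0 75 is 6 bytes ≤ B = 7; zero-pad to 7 bytes: K' = bf 3a 9f 9a c0 75 00.
K' ⊕ ipad = 89 0c a9 ac f6 43 36.
Inner input = 89 0c a9 ac f6 43 36 ∥ 5f.
Inner hash: XOR 89⊕0c⊕a9⊕ac⊕f6⊕43⊕36⊕5f = 5c.

5c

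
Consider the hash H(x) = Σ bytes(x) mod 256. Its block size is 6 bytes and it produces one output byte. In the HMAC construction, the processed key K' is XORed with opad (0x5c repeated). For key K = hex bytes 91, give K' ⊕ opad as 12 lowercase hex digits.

cd5c5c5c5c5c

Key hex bytes 91 is 1 byte ≤ B = 6; zero-pad to 6 bytes: K' = 91 00 00 00 00 00.
XOR each byte with 0x5c: 91⊕5c=cd, 00⊕5c=5c, 00⊕5c=5c, 00⊕5c=5c, 00⊕5c=5c, 00⊕5c=5c.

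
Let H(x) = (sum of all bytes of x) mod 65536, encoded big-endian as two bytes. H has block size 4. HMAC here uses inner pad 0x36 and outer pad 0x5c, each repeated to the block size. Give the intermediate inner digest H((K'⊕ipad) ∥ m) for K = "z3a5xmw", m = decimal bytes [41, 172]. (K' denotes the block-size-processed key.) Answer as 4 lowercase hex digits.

021e

Key "z3a5xmw" = 7a 33 61 35 78 6d 77 is 7 bytes > B = 4, so hash it first: H(key) = 02 9f, then zero-pad to 4 bytes: K' = 02 9f 00 00.
K' ⊕ ipad = 34 a9 36 36.
Inner input = 34 a9 36 36 ∥ 29 ac.
Inner hash: sum = 52+169+54+54+41+172 = 542 → 02 1e.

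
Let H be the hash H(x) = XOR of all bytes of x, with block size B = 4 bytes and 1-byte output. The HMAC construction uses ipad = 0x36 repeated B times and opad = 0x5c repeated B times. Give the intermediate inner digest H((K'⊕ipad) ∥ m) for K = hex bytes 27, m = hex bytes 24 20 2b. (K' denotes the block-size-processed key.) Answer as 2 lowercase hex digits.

08

Key hex bytes 27 is 1 byte ≤ B = 4; zero-pad to 4 bytes: K' = 27 00 00 00.
K' ⊕ ipad = 11 36 36 36.
Inner input = 11 36 36 36 ∥ 24 20 2b.
Inner hash: XOR 11⊕36⊕36⊕36⊕24⊕20⊕2b = 08.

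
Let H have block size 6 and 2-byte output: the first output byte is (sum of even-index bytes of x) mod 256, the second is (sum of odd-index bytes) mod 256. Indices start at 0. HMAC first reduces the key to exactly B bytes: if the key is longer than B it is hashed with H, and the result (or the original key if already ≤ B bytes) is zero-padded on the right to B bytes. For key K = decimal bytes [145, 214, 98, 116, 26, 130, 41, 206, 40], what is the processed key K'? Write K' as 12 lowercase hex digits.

5e9a00000000

|K| = 9 > B = 6, so first hash the key.
H(K): even-index sum = 350 mod 256 = 94; odd-index sum = 666 mod 256 = 154 → 5e 9a.
Zero-pad H(K) = 5e 9a to 6 bytes: K' = 5e 9a 00 00 00 00.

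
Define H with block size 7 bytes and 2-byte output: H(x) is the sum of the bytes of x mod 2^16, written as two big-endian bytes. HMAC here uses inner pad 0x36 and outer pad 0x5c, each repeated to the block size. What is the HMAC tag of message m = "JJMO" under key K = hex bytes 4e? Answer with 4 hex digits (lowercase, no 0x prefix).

Key hex bytes 4e is 1 byte ≤ B = 7; zero-pad to 7 bytes: K' = 4e 00 00 00 00 00 00.
K' ⊕ ipad = 78 36 36 36 36 36 36.  K' ⊕ opad = 12 5c 5c 5c 5c 5c 5c.
Inner input = (K'⊕ipad) ∥ m = 78 36 36 36 36 36 36 ∥ 4a 4a 4d 4f.
Inner hash: sum = 120+54+54+54+54+54+54+74+74+77+79 = 748 → 02 ec.
Outer input = (K'⊕opad) ∥ inner = 12 5c 5c 5c 5c 5c 5c ∥ 02 ec.
Outer hash (tag): sum = 18+92+92+92+92+92+92+2+236 = 808 → 03 28.

0328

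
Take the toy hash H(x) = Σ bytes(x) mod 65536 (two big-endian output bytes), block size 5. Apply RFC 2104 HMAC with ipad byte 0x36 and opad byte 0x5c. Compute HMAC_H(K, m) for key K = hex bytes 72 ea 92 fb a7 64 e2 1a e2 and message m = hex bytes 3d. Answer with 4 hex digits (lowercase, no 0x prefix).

02f2

Key hex bytes 72 ea 92 fb a7 64 e2 1a e2 is 9 bytes > B = 5, so hash it first: H(key) = 05 d2, then zero-pad to 5 bytes: K' = 05 d2 00 00 00.
K' ⊕ ipad = 33 e4 36 36 36.  K' ⊕ opad = 59 8e 5c 5c 5c.
Inner input = (K'⊕ipad) ∥ m = 33 e4 36 36 36 ∥ 3d.
Inner hash: sum = 51+228+54+54+54+61 = 502 → 01 f6.
Outer input = (K'⊕opad) ∥ inner = 59 8e 5c 5c 5c ∥ 01 f6.
Outer hash (tag): sum = 89+142+92+92+92+1+246 = 754 → 02 f2.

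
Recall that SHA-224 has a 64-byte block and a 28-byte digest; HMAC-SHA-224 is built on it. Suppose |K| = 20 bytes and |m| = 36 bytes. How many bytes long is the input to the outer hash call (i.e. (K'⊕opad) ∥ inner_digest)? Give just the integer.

92

Key is 20 ≤ 64 bytes, zero-padded: |K'| = 64.
Outer input = (K'⊕opad) ∥ H(inner) → 64 + 28 = 92 bytes.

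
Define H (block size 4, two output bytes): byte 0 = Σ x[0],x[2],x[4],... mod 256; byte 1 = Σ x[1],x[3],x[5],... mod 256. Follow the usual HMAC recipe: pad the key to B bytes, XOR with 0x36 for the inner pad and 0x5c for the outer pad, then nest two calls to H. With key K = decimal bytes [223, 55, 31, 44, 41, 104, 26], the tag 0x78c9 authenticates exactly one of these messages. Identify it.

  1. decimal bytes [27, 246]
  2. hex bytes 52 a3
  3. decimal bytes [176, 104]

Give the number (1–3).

2

Key decimal bytes [223, 55, 31, 44, 41, 104, 26] = df 37 1f 2c 29 68 1a is 7 bytes > B = 4, so hash it first: H(key) = 41 cb, then zero-pad to 4 bytes: K' = 41 cb 00 00.
K' ⊕ ipad = 77 fd 36 36; K' ⊕ opad = 1d 97 5c 5c.
m1: inner = H(77 fd 36 36 1b f6) = c8 29; tag = H(1d 97 5c 5c c8 29) = 411c
m2: inner = H(77 fd 36 36 52 a3) = ff d6; tag = H(1d 97 5c 5c ff d6) = 78c9 ← matches
m3: inner = H(77 fd 36 36 b0 68) = 5d 9b; tag = H(1d 97 5c 5c 5d 9b) = d68e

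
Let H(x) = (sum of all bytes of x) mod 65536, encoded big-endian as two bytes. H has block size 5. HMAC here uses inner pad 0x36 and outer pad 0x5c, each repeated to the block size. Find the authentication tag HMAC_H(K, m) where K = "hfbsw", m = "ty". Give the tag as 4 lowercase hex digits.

017d

Key "hfbsw" = 68 66 62 73 77 is exactly B = 5 bytes: K' = 68 66 62 73 77.
K' ⊕ ipad = 5e 50 54 45 41.  K' ⊕ opad = 34 3a 3e 2f 2b.
Inner input = (K'⊕ipad) ∥ m = 5e 50 54 45 41 ∥ 74 79.
Inner hash: sum = 94+80+84+69+65+116+121 = 629 → 02 75.
Outer input = (K'⊕opad) ∥ inner = 34 3a 3e 2f 2b ∥ 02 75.
Outer hash (tag): sum = 52+58+62+47+43+2+117 = 381 → 01 7d.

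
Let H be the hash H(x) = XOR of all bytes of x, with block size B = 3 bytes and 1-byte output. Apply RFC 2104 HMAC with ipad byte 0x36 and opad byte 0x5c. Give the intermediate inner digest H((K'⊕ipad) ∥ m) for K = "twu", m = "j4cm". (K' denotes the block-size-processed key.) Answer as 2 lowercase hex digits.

10

Key "twu" = 74 77 75 is exactly B = 3 bytes: K' = 74 77 75.
K' ⊕ ipad = 42 41 43.
Inner input = 42 41 43 ∥ 6a 34 63 6d.
Inner hash: XOR 42⊕41⊕43⊕6a⊕34⊕63⊕6d = 10.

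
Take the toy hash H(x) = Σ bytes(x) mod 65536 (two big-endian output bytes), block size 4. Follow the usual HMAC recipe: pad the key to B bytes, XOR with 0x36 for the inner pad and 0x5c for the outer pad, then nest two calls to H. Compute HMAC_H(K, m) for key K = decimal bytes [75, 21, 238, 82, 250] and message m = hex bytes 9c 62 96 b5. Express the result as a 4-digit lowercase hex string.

0274

Key decimal bytes [75, 21, 238, 82, 250] = 4b 15 ee 52 fa is 5 bytes > B = 4, so hash it first: H(key) = 02 9a, then zero-pad to 4 bytes: K' = 02 9a 00 00.
K' ⊕ ipad = 34 ac 36 36.  K' ⊕ opad = 5e c6 5c 5c.
Inner input = (K'⊕ipad) ∥ m = 34 ac 36 36 ∥ 9c 62 96 b5.
Inner hash: sum = 52+172+54+54+156+98+150+181 = 917 → 03 95.
Outer input = (K'⊕opad) ∥ inner = 5e c6 5c 5c ∥ 03 95.
Outer hash (tag): sum = 94+198+92+92+3+149 = 628 → 02 74.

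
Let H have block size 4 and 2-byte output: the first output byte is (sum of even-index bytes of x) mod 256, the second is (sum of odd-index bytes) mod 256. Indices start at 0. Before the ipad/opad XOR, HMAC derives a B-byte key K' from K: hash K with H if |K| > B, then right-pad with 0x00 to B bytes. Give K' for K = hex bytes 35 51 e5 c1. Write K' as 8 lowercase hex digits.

Key hex bytes 35 51 e5 c1 is exactly B = 4 bytes: K' = 35 51 e5 c1.

3551e5c1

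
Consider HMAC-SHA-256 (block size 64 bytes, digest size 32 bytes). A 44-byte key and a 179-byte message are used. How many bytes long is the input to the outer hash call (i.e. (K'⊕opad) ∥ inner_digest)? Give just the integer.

96

Key is 44 ≤ 64 bytes, zero-padded: |K'| = 64.
Outer input = (K'⊕opad) ∥ H(inner) → 64 + 32 = 96 bytes.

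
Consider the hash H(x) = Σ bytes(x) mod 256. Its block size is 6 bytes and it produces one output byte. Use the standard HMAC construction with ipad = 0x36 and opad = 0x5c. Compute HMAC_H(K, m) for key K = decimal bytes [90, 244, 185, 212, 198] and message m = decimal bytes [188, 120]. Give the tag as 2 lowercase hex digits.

0a

Key decimal bytes [90, 244, 185, 212, 198] = 5a f4 b9 d4 c6 is 5 bytes ≤ B = 6; zero-pad to 6 bytes: K' = 5a f4 b9 d4 c6 00.
K' ⊕ ipad = 6c c2 8f e2 f0 36.  K' ⊕ opad = 06 a8 e5 88 9a 5c.
Inner input = (K'⊕ipad) ∥ m = 6c c2 8f e2 f0 36 ∥ bc 78.
Inner hash: sum = 108+194+143+226+240+54+188+120 = 1273; mod 256 = 249 → f9.
Outer input = (K'⊕opad) ∥ inner = 06 a8 e5 88 9a 5c ∥ f9.
Outer hash (tag): sum = 6+168+229+136+154+92+249 = 1034; mod 256 = 10 → 0a.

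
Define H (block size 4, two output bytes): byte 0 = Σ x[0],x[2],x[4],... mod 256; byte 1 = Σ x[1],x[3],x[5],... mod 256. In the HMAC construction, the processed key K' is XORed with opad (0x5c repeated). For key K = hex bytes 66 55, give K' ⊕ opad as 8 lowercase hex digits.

3a095c5c

Key hex bytes 66 55 is 2 bytes ≤ B = 4; zero-pad to 4 bytes: K' = 66 55 00 00.
XOR each byte with 0x5c: 66⊕5c=3a, 55⊕5c=09, 00⊕5c=5c, 00⊕5c=5c.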